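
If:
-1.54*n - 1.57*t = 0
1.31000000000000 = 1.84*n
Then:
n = 0.71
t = -0.70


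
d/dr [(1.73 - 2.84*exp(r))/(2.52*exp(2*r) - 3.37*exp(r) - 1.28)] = (7.1568*exp(2*r) - 8.7192*exp(r) + 9.4653)*exp(r)/(6.3504*exp(4*r) - 16.9848*exp(3*r) + 4.9057*exp(2*r) + 8.6272*exp(r) + 1.6384)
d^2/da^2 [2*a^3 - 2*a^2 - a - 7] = 12*a - 4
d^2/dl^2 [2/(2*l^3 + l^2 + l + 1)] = 4*(-(6*l + 1)*(2*l^3 + l^2 + l + 1) + (6*l^2 + 2*l + 1)^2)/(2*l^3 + l^2 + l + 1)^3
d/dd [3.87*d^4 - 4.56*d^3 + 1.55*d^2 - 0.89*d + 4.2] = 15.48*d^3 - 13.68*d^2 + 3.1*d - 0.89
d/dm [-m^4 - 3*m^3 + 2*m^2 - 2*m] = -4*m^3 - 9*m^2 + 4*m - 2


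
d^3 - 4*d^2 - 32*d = d*(d - 8)*(d + 4)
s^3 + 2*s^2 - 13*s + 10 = (s - 2)*(s - 1)*(s + 5)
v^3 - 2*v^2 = v^2*(v - 2)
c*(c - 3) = c^2 - 3*c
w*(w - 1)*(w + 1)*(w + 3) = w^4 + 3*w^3 - w^2 - 3*w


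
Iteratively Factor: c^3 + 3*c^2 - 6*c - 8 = (c + 1)*(c^2 + 2*c - 8) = (c - 2)*(c + 1)*(c + 4)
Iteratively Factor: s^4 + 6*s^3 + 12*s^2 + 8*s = (s + 2)*(s^3 + 4*s^2 + 4*s) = s*(s + 2)*(s^2 + 4*s + 4) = s*(s + 2)^2*(s + 2)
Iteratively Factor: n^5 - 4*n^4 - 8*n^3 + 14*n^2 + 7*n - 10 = (n + 2)*(n^4 - 6*n^3 + 4*n^2 + 6*n - 5) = (n - 1)*(n + 2)*(n^3 - 5*n^2 - n + 5) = (n - 1)*(n + 1)*(n + 2)*(n^2 - 6*n + 5) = (n - 5)*(n - 1)*(n + 1)*(n + 2)*(n - 1)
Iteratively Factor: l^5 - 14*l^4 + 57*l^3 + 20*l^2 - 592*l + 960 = (l + 3)*(l^4 - 17*l^3 + 108*l^2 - 304*l + 320) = (l - 4)*(l + 3)*(l^3 - 13*l^2 + 56*l - 80) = (l - 5)*(l - 4)*(l + 3)*(l^2 - 8*l + 16) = (l - 5)*(l - 4)^2*(l + 3)*(l - 4)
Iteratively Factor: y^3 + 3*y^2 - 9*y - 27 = (y - 3)*(y^2 + 6*y + 9) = (y - 3)*(y + 3)*(y + 3)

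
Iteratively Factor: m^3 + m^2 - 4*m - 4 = (m - 2)*(m^2 + 3*m + 2) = (m - 2)*(m + 2)*(m + 1)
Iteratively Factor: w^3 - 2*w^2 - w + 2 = (w - 1)*(w^2 - w - 2) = (w - 2)*(w - 1)*(w + 1)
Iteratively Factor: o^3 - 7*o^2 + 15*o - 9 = (o - 1)*(o^2 - 6*o + 9) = (o - 3)*(o - 1)*(o - 3)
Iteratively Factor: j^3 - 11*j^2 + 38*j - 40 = (j - 5)*(j^2 - 6*j + 8) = (j - 5)*(j - 4)*(j - 2)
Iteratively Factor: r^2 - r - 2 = (r - 2)*(r + 1)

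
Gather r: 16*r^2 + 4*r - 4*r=16*r^2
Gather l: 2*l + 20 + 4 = 2*l + 24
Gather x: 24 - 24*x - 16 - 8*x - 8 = -32*x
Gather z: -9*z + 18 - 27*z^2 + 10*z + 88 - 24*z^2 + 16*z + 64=-51*z^2 + 17*z + 170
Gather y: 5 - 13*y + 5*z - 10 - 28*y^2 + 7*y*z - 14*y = -28*y^2 + y*(7*z - 27) + 5*z - 5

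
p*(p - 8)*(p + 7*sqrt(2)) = p^3 - 8*p^2 + 7*sqrt(2)*p^2 - 56*sqrt(2)*p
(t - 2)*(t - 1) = t^2 - 3*t + 2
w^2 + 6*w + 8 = (w + 2)*(w + 4)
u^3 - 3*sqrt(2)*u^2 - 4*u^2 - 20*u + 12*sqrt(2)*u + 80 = (u - 4)*(u - 5*sqrt(2))*(u + 2*sqrt(2))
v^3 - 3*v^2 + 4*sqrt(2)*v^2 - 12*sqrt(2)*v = v*(v - 3)*(v + 4*sqrt(2))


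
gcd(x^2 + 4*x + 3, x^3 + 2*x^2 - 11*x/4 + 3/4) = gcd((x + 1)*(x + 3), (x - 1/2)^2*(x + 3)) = x + 3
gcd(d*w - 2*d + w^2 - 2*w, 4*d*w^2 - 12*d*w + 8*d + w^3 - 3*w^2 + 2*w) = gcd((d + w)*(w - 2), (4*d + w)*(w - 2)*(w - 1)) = w - 2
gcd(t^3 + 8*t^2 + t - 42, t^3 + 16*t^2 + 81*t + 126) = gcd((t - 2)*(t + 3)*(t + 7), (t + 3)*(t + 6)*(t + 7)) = t^2 + 10*t + 21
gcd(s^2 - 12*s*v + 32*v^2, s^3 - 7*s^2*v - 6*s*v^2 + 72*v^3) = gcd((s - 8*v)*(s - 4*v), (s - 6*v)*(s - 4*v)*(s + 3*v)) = s - 4*v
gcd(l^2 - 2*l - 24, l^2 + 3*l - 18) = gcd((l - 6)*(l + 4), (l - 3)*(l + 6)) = 1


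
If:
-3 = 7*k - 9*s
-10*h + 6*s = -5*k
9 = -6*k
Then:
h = -5/4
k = -3/2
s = -5/6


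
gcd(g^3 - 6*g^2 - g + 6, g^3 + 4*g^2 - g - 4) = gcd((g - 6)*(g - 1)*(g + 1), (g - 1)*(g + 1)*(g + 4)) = g^2 - 1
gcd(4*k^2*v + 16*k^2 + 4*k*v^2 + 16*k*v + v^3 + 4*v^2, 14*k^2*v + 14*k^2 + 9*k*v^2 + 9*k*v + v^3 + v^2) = 2*k + v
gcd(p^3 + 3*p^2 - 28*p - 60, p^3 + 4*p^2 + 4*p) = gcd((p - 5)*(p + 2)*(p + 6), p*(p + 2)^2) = p + 2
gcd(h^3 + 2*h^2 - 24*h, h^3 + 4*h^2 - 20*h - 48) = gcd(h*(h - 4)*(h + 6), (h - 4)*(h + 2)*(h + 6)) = h^2 + 2*h - 24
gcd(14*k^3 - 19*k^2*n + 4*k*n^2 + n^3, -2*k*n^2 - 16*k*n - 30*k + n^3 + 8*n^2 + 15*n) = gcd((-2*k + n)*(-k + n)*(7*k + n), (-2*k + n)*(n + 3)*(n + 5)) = 2*k - n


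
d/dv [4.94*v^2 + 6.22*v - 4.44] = 9.88*v + 6.22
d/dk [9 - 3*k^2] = -6*k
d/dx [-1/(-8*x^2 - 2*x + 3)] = 2*(-8*x - 1)/(8*x^2 + 2*x - 3)^2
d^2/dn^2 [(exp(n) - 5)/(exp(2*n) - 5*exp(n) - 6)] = (exp(4*n) - 15*exp(3*n) + 111*exp(2*n) - 275*exp(n) + 186)*exp(n)/(exp(6*n) - 15*exp(5*n) + 57*exp(4*n) + 55*exp(3*n) - 342*exp(2*n) - 540*exp(n) - 216)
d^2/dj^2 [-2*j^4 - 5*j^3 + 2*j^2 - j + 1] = -24*j^2 - 30*j + 4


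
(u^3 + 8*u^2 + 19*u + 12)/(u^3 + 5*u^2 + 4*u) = (u + 3)/u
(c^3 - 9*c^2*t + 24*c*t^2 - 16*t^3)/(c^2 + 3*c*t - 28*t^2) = (c^2 - 5*c*t + 4*t^2)/(c + 7*t)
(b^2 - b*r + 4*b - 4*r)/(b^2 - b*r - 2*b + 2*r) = (b + 4)/(b - 2)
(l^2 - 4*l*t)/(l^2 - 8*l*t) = (l - 4*t)/(l - 8*t)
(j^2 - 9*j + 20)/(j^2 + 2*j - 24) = (j - 5)/(j + 6)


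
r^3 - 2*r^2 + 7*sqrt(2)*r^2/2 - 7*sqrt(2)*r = r*(r - 2)*(r + 7*sqrt(2)/2)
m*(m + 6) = m^2 + 6*m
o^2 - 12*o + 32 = (o - 8)*(o - 4)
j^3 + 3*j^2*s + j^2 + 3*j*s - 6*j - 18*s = (j - 2)*(j + 3)*(j + 3*s)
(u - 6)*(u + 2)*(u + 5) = u^3 + u^2 - 32*u - 60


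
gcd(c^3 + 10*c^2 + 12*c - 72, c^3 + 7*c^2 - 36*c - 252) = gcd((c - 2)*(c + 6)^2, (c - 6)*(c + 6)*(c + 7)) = c + 6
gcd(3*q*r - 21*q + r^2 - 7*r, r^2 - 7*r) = r - 7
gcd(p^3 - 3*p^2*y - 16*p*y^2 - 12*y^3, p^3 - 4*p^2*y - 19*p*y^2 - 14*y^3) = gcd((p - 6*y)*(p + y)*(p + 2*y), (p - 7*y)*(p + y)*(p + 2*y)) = p^2 + 3*p*y + 2*y^2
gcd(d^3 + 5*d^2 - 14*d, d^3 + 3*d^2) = d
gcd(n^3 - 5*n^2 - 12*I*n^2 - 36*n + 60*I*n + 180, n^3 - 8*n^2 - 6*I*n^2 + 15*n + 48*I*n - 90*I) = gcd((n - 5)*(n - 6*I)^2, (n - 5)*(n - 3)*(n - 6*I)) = n^2 + n*(-5 - 6*I) + 30*I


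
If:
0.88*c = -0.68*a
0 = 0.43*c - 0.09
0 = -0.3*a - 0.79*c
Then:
No Solution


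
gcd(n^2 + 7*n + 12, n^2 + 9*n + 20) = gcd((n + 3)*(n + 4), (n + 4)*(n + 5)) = n + 4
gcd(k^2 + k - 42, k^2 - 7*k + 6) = k - 6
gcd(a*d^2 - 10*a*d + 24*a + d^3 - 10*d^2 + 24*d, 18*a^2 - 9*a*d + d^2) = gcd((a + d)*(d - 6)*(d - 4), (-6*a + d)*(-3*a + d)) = 1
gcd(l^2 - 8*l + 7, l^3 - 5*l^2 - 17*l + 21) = l^2 - 8*l + 7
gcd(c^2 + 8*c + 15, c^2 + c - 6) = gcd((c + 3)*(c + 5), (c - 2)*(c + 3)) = c + 3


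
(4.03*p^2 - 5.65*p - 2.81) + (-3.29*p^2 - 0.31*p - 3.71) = 0.74*p^2 - 5.96*p - 6.52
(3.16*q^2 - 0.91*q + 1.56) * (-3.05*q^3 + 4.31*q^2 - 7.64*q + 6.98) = -9.638*q^5 + 16.3951*q^4 - 32.8225*q^3 + 35.7328*q^2 - 18.2702*q + 10.8888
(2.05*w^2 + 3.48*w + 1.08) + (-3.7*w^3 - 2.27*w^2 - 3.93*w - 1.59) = -3.7*w^3 - 0.22*w^2 - 0.45*w - 0.51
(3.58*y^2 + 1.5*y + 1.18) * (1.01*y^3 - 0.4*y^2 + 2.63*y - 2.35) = 3.6158*y^5 + 0.083*y^4 + 10.0072*y^3 - 4.94*y^2 - 0.421600000000001*y - 2.773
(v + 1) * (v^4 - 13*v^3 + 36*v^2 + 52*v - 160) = v^5 - 12*v^4 + 23*v^3 + 88*v^2 - 108*v - 160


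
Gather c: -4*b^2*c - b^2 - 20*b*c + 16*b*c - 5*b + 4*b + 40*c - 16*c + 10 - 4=-b^2 - b + c*(-4*b^2 - 4*b + 24) + 6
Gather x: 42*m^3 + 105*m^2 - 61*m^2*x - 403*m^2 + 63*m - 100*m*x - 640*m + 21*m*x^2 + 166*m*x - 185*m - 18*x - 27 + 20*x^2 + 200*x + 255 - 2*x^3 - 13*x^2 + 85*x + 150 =42*m^3 - 298*m^2 - 762*m - 2*x^3 + x^2*(21*m + 7) + x*(-61*m^2 + 66*m + 267) + 378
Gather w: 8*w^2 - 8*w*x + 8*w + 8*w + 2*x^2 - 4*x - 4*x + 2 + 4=8*w^2 + w*(16 - 8*x) + 2*x^2 - 8*x + 6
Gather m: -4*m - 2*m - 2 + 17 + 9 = 24 - 6*m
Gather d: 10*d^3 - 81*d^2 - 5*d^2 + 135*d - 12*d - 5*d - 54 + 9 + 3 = 10*d^3 - 86*d^2 + 118*d - 42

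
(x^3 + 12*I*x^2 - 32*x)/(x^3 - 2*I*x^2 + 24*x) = (x + 8*I)/(x - 6*I)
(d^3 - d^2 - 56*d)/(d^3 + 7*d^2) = (d - 8)/d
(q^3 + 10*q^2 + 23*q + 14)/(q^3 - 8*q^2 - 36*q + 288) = (q^3 + 10*q^2 + 23*q + 14)/(q^3 - 8*q^2 - 36*q + 288)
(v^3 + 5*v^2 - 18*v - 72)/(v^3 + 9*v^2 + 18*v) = (v - 4)/v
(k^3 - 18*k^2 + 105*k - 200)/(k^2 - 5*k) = k - 13 + 40/k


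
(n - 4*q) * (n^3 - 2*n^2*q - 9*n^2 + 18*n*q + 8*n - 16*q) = n^4 - 6*n^3*q - 9*n^3 + 8*n^2*q^2 + 54*n^2*q + 8*n^2 - 72*n*q^2 - 48*n*q + 64*q^2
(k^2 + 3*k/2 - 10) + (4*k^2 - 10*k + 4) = 5*k^2 - 17*k/2 - 6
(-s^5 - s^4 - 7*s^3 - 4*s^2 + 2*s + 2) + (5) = -s^5 - s^4 - 7*s^3 - 4*s^2 + 2*s + 7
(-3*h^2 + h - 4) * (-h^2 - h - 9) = 3*h^4 + 2*h^3 + 30*h^2 - 5*h + 36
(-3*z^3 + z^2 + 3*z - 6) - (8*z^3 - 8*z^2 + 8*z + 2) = -11*z^3 + 9*z^2 - 5*z - 8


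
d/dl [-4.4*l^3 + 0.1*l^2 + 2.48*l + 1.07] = -13.2*l^2 + 0.2*l + 2.48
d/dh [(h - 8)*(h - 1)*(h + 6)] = 3*h^2 - 6*h - 46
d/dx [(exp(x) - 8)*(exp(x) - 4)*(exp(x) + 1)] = (3*exp(2*x) - 22*exp(x) + 20)*exp(x)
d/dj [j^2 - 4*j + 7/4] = 2*j - 4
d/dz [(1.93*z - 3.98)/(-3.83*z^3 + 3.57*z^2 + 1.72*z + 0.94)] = (14.7838*z^3 - 52.6203*z^2 + 28.4172*z + 8.6598)/(14.6689*z^6 - 27.3462*z^5 - 0.430300000000001*z^4 + 5.0804*z^3 + 9.67*z^2 + 3.2336*z + 0.8836)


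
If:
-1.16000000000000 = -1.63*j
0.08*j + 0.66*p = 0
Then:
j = 0.71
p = -0.09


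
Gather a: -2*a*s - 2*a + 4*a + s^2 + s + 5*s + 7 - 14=a*(2 - 2*s) + s^2 + 6*s - 7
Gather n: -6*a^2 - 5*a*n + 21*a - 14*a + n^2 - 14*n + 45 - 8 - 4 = -6*a^2 + 7*a + n^2 + n*(-5*a - 14) + 33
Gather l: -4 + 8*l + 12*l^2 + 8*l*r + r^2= 12*l^2 + l*(8*r + 8) + r^2 - 4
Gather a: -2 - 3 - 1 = -6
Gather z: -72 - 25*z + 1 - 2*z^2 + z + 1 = -2*z^2 - 24*z - 70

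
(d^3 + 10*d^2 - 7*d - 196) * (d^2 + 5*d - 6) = d^5 + 15*d^4 + 37*d^3 - 291*d^2 - 938*d + 1176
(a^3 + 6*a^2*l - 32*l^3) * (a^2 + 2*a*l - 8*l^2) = a^5 + 8*a^4*l + 4*a^3*l^2 - 80*a^2*l^3 - 64*a*l^4 + 256*l^5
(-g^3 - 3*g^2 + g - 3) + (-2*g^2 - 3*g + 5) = -g^3 - 5*g^2 - 2*g + 2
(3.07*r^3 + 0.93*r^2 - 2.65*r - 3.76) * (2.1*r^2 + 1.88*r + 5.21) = 6.447*r^5 + 7.7246*r^4 + 12.1781*r^3 - 8.0327*r^2 - 20.8753*r - 19.5896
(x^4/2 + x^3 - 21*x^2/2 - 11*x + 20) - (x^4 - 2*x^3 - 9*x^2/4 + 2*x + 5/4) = -x^4/2 + 3*x^3 - 33*x^2/4 - 13*x + 75/4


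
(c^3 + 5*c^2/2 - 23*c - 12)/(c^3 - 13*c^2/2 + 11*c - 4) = (2*c^2 + 13*c + 6)/(2*c^2 - 5*c + 2)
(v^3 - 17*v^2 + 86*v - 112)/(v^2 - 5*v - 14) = (v^2 - 10*v + 16)/(v + 2)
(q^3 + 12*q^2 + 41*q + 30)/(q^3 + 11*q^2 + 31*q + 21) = (q^2 + 11*q + 30)/(q^2 + 10*q + 21)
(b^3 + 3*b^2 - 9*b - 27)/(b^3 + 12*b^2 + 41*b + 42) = (b^2 - 9)/(b^2 + 9*b + 14)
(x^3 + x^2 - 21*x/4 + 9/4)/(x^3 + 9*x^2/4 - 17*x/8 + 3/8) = 2*(2*x - 3)/(4*x - 1)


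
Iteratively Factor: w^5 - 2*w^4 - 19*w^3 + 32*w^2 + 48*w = (w)*(w^4 - 2*w^3 - 19*w^2 + 32*w + 48) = w*(w + 4)*(w^3 - 6*w^2 + 5*w + 12) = w*(w - 4)*(w + 4)*(w^2 - 2*w - 3) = w*(w - 4)*(w + 1)*(w + 4)*(w - 3)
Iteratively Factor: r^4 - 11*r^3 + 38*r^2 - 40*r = (r - 4)*(r^3 - 7*r^2 + 10*r) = r*(r - 4)*(r^2 - 7*r + 10) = r*(r - 4)*(r - 2)*(r - 5)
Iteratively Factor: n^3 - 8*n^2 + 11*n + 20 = (n - 4)*(n^2 - 4*n - 5) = (n - 5)*(n - 4)*(n + 1)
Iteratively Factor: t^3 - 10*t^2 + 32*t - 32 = (t - 4)*(t^2 - 6*t + 8) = (t - 4)^2*(t - 2)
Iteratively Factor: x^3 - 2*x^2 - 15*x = (x)*(x^2 - 2*x - 15) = x*(x + 3)*(x - 5)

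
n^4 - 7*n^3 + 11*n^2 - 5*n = n*(n - 5)*(n - 1)^2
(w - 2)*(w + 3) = w^2 + w - 6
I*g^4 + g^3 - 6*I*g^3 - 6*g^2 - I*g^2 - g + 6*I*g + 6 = (g - 6)*(g + 1)*(g - I)*(I*g - I)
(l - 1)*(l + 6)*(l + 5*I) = l^3 + 5*l^2 + 5*I*l^2 - 6*l + 25*I*l - 30*I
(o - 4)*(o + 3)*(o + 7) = o^3 + 6*o^2 - 19*o - 84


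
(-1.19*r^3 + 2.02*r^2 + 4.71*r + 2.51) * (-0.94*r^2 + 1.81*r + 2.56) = 1.1186*r^5 - 4.0527*r^4 - 3.8176*r^3 + 11.3369*r^2 + 16.6007*r + 6.4256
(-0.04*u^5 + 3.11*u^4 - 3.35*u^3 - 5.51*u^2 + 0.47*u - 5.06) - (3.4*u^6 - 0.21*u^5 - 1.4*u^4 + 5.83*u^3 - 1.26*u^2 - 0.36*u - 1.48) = -3.4*u^6 + 0.17*u^5 + 4.51*u^4 - 9.18*u^3 - 4.25*u^2 + 0.83*u - 3.58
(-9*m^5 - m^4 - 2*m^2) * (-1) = 9*m^5 + m^4 + 2*m^2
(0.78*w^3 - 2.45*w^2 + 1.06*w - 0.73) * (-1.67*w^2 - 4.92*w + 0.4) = -1.3026*w^5 + 0.2539*w^4 + 10.5958*w^3 - 4.9761*w^2 + 4.0156*w - 0.292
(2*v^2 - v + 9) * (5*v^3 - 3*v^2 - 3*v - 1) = 10*v^5 - 11*v^4 + 42*v^3 - 26*v^2 - 26*v - 9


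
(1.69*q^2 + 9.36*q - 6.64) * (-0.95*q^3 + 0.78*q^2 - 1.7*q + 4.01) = -1.6055*q^5 - 7.5738*q^4 + 10.7358*q^3 - 14.3143*q^2 + 48.8216*q - 26.6264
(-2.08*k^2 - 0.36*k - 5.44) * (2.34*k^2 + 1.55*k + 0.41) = -4.8672*k^4 - 4.0664*k^3 - 14.1404*k^2 - 8.5796*k - 2.2304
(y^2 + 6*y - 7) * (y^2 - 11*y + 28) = y^4 - 5*y^3 - 45*y^2 + 245*y - 196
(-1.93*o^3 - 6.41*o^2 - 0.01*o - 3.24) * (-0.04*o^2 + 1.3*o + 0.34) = 0.0772*o^5 - 2.2526*o^4 - 8.9888*o^3 - 2.0628*o^2 - 4.2154*o - 1.1016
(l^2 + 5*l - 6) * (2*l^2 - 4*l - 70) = 2*l^4 + 6*l^3 - 102*l^2 - 326*l + 420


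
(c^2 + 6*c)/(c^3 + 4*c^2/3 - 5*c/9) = 9*(c + 6)/(9*c^2 + 12*c - 5)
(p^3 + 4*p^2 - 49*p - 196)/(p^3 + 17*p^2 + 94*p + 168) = (p - 7)/(p + 6)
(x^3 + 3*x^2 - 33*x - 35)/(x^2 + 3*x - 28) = (x^2 - 4*x - 5)/(x - 4)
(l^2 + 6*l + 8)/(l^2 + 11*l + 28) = (l + 2)/(l + 7)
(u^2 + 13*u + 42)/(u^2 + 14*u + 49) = (u + 6)/(u + 7)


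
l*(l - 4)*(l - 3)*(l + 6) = l^4 - l^3 - 30*l^2 + 72*l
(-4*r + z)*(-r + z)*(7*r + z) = 28*r^3 - 31*r^2*z + 2*r*z^2 + z^3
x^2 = x^2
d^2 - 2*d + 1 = (d - 1)^2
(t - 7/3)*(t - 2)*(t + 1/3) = t^3 - 4*t^2 + 29*t/9 + 14/9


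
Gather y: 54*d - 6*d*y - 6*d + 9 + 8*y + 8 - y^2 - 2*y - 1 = 48*d - y^2 + y*(6 - 6*d) + 16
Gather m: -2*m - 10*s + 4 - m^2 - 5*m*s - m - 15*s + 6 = -m^2 + m*(-5*s - 3) - 25*s + 10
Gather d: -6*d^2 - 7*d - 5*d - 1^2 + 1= -6*d^2 - 12*d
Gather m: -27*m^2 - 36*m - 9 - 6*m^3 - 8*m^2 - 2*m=-6*m^3 - 35*m^2 - 38*m - 9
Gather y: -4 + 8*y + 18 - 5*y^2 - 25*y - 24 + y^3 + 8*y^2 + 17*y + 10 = y^3 + 3*y^2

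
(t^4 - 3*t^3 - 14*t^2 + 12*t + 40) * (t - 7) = t^5 - 10*t^4 + 7*t^3 + 110*t^2 - 44*t - 280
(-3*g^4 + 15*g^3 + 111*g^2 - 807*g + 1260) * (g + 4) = -3*g^5 + 3*g^4 + 171*g^3 - 363*g^2 - 1968*g + 5040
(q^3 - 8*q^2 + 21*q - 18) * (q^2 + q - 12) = q^5 - 7*q^4 + q^3 + 99*q^2 - 270*q + 216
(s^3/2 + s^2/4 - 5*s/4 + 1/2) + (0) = s^3/2 + s^2/4 - 5*s/4 + 1/2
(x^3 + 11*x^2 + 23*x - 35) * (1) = x^3 + 11*x^2 + 23*x - 35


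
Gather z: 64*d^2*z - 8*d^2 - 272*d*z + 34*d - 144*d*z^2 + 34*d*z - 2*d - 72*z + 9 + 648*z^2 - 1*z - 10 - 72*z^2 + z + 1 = -8*d^2 + 32*d + z^2*(576 - 144*d) + z*(64*d^2 - 238*d - 72)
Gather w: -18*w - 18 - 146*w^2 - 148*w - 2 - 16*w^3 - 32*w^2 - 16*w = -16*w^3 - 178*w^2 - 182*w - 20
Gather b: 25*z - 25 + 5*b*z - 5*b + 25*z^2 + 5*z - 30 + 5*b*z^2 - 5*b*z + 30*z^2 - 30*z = b*(5*z^2 - 5) + 55*z^2 - 55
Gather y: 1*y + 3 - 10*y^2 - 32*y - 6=-10*y^2 - 31*y - 3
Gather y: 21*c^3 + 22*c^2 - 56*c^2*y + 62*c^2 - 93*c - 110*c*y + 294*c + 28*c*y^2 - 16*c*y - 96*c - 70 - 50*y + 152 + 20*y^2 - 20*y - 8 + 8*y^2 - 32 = 21*c^3 + 84*c^2 + 105*c + y^2*(28*c + 28) + y*(-56*c^2 - 126*c - 70) + 42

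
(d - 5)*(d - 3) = d^2 - 8*d + 15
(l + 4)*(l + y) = l^2 + l*y + 4*l + 4*y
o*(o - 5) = o^2 - 5*o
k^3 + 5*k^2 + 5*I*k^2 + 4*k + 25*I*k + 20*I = (k + 1)*(k + 4)*(k + 5*I)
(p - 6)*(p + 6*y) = p^2 + 6*p*y - 6*p - 36*y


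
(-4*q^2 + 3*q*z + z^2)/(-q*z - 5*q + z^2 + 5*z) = (4*q + z)/(z + 5)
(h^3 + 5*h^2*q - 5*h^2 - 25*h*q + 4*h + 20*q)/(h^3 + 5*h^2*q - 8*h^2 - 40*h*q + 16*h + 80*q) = (h - 1)/(h - 4)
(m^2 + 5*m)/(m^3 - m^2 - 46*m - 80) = m/(m^2 - 6*m - 16)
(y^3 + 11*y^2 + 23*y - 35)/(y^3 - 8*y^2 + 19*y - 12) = (y^2 + 12*y + 35)/(y^2 - 7*y + 12)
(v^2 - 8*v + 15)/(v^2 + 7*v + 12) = (v^2 - 8*v + 15)/(v^2 + 7*v + 12)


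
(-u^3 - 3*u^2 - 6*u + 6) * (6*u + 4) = -6*u^4 - 22*u^3 - 48*u^2 + 12*u + 24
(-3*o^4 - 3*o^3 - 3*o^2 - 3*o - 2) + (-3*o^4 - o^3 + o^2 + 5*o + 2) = -6*o^4 - 4*o^3 - 2*o^2 + 2*o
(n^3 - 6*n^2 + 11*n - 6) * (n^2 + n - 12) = n^5 - 5*n^4 - 7*n^3 + 77*n^2 - 138*n + 72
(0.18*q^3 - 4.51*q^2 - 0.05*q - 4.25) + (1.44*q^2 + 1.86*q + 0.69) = 0.18*q^3 - 3.07*q^2 + 1.81*q - 3.56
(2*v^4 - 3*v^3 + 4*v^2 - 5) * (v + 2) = 2*v^5 + v^4 - 2*v^3 + 8*v^2 - 5*v - 10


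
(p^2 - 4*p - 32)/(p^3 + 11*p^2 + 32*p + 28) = (p^2 - 4*p - 32)/(p^3 + 11*p^2 + 32*p + 28)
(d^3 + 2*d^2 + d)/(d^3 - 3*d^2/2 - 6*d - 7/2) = 2*d/(2*d - 7)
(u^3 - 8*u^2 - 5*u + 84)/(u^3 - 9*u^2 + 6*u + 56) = (u + 3)/(u + 2)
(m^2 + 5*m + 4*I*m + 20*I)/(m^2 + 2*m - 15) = (m + 4*I)/(m - 3)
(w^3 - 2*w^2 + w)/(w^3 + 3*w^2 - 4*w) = (w - 1)/(w + 4)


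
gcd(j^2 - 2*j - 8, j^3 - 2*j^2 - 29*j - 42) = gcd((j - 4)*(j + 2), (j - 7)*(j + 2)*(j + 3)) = j + 2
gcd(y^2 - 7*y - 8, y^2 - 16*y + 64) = y - 8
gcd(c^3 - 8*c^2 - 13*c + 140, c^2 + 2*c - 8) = c + 4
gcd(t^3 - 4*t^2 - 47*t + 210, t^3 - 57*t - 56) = t + 7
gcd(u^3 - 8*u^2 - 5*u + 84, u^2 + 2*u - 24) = u - 4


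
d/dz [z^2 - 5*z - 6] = 2*z - 5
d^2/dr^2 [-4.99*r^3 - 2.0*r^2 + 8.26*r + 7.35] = -29.94*r - 4.0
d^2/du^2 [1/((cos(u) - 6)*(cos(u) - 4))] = (-4*sin(u)^4 + 6*sin(u)^2 - 555*cos(u)/2 + 15*cos(3*u)/2 + 150)/((cos(u) - 6)^3*(cos(u) - 4)^3)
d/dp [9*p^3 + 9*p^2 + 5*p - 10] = 27*p^2 + 18*p + 5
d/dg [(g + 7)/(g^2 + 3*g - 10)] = (g^2 + 3*g - (g + 7)*(2*g + 3) - 10)/(g^2 + 3*g - 10)^2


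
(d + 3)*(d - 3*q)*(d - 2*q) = d^3 - 5*d^2*q + 3*d^2 + 6*d*q^2 - 15*d*q + 18*q^2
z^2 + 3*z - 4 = (z - 1)*(z + 4)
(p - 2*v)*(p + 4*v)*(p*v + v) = p^3*v + 2*p^2*v^2 + p^2*v - 8*p*v^3 + 2*p*v^2 - 8*v^3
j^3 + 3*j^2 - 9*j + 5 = (j - 1)^2*(j + 5)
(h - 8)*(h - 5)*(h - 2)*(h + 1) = h^4 - 14*h^3 + 51*h^2 - 14*h - 80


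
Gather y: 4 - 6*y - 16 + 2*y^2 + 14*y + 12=2*y^2 + 8*y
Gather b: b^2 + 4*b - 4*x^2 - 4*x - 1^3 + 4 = b^2 + 4*b - 4*x^2 - 4*x + 3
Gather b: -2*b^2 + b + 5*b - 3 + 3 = -2*b^2 + 6*b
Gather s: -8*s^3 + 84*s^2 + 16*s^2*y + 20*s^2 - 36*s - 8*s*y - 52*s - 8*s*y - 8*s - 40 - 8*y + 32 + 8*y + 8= -8*s^3 + s^2*(16*y + 104) + s*(-16*y - 96)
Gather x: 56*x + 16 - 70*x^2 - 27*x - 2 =-70*x^2 + 29*x + 14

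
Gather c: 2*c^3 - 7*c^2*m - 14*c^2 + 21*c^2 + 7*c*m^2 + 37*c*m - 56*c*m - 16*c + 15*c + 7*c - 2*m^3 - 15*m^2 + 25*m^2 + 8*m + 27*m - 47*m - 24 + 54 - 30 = 2*c^3 + c^2*(7 - 7*m) + c*(7*m^2 - 19*m + 6) - 2*m^3 + 10*m^2 - 12*m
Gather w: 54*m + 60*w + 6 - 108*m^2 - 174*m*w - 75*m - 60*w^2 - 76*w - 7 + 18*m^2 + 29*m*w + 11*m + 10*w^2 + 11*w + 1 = -90*m^2 - 10*m - 50*w^2 + w*(-145*m - 5)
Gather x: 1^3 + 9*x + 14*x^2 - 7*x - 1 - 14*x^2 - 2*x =0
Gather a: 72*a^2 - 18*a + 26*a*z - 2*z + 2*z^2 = 72*a^2 + a*(26*z - 18) + 2*z^2 - 2*z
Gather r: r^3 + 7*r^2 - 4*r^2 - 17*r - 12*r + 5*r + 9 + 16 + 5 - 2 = r^3 + 3*r^2 - 24*r + 28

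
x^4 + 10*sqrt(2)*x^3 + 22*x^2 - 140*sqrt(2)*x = x*(x - 2*sqrt(2))*(x + 5*sqrt(2))*(x + 7*sqrt(2))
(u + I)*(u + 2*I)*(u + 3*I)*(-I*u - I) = -I*u^4 + 6*u^3 - I*u^3 + 6*u^2 + 11*I*u^2 - 6*u + 11*I*u - 6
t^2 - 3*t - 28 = (t - 7)*(t + 4)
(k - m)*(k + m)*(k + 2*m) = k^3 + 2*k^2*m - k*m^2 - 2*m^3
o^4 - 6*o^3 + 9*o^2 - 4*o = o*(o - 4)*(o - 1)^2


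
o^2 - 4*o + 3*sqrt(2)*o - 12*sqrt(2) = (o - 4)*(o + 3*sqrt(2))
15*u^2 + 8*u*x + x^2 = (3*u + x)*(5*u + x)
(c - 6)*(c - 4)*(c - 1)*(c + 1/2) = c^4 - 21*c^3/2 + 57*c^2/2 - 7*c - 12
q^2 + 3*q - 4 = (q - 1)*(q + 4)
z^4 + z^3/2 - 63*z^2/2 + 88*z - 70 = (z - 5/2)*(z - 2)^2*(z + 7)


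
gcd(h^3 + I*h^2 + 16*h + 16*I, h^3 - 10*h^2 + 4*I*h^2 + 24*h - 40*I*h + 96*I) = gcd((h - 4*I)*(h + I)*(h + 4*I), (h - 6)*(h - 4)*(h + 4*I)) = h + 4*I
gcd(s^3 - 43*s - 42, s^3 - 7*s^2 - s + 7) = s^2 - 6*s - 7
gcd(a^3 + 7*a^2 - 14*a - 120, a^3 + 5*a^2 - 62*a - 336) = a + 6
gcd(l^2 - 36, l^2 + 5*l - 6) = l + 6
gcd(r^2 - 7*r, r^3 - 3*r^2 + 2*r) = r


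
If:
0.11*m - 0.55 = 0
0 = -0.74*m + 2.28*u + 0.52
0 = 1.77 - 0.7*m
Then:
No Solution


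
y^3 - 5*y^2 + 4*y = y*(y - 4)*(y - 1)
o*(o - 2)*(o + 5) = o^3 + 3*o^2 - 10*o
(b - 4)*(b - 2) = b^2 - 6*b + 8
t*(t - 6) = t^2 - 6*t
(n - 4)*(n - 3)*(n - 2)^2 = n^4 - 11*n^3 + 44*n^2 - 76*n + 48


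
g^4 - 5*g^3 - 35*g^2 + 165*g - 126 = (g - 7)*(g - 3)*(g - 1)*(g + 6)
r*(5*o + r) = 5*o*r + r^2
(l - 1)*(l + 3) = l^2 + 2*l - 3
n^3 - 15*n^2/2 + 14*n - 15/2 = (n - 5)*(n - 3/2)*(n - 1)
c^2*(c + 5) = c^3 + 5*c^2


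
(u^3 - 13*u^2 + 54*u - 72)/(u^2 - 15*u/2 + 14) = 2*(u^2 - 9*u + 18)/(2*u - 7)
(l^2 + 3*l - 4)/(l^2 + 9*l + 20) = (l - 1)/(l + 5)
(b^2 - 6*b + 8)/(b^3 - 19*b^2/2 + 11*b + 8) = 2*(b - 4)/(2*b^2 - 15*b - 8)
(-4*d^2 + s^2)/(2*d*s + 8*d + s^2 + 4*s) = (-2*d + s)/(s + 4)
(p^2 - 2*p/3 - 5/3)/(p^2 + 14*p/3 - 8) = (3*p^2 - 2*p - 5)/(3*p^2 + 14*p - 24)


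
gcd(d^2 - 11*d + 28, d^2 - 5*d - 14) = d - 7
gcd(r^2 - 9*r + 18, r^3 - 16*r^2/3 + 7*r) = r - 3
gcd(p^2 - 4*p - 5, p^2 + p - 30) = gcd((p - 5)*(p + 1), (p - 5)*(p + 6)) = p - 5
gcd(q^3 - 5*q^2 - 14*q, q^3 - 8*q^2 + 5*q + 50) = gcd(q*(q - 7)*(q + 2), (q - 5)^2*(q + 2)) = q + 2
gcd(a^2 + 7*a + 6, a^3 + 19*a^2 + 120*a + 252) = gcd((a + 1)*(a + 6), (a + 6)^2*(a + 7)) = a + 6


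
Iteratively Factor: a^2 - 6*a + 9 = (a - 3)*(a - 3)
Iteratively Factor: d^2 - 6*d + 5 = (d - 5)*(d - 1)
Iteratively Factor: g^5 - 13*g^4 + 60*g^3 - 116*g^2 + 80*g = (g - 4)*(g^4 - 9*g^3 + 24*g^2 - 20*g) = (g - 4)*(g - 2)*(g^3 - 7*g^2 + 10*g) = g*(g - 4)*(g - 2)*(g^2 - 7*g + 10) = g*(g - 5)*(g - 4)*(g - 2)*(g - 2)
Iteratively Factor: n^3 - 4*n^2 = (n - 4)*(n^2) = n*(n - 4)*(n)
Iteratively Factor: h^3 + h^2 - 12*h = (h - 3)*(h^2 + 4*h) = h*(h - 3)*(h + 4)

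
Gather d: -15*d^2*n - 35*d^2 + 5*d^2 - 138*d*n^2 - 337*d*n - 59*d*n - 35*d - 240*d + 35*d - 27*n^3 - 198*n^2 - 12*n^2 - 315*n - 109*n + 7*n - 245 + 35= d^2*(-15*n - 30) + d*(-138*n^2 - 396*n - 240) - 27*n^3 - 210*n^2 - 417*n - 210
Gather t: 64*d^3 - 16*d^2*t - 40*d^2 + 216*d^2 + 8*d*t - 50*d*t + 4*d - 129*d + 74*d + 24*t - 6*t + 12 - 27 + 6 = 64*d^3 + 176*d^2 - 51*d + t*(-16*d^2 - 42*d + 18) - 9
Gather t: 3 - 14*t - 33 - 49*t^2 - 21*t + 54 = -49*t^2 - 35*t + 24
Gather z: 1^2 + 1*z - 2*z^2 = -2*z^2 + z + 1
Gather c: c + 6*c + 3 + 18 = 7*c + 21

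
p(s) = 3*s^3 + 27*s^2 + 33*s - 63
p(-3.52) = 24.54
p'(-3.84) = -41.65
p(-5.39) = 73.76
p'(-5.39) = 3.41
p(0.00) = -63.00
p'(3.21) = 299.08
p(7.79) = 3250.73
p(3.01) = 362.77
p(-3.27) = 12.90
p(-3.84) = 38.54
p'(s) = 9*s^2 + 54*s + 33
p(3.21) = 420.37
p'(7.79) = 999.82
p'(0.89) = 88.19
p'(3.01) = 277.08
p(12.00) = 9405.00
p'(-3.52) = -45.57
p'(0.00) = 33.00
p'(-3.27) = -47.34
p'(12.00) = 1977.00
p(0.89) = -10.13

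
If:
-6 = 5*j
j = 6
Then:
No Solution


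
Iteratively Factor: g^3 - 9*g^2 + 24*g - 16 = (g - 4)*(g^2 - 5*g + 4) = (g - 4)*(g - 1)*(g - 4)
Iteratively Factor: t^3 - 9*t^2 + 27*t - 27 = (t - 3)*(t^2 - 6*t + 9) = (t - 3)^2*(t - 3)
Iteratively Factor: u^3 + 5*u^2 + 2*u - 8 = (u + 2)*(u^2 + 3*u - 4) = (u + 2)*(u + 4)*(u - 1)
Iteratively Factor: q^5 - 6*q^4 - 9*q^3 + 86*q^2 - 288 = (q + 2)*(q^4 - 8*q^3 + 7*q^2 + 72*q - 144) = (q - 3)*(q + 2)*(q^3 - 5*q^2 - 8*q + 48) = (q - 3)*(q + 2)*(q + 3)*(q^2 - 8*q + 16) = (q - 4)*(q - 3)*(q + 2)*(q + 3)*(q - 4)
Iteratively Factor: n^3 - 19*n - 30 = (n + 3)*(n^2 - 3*n - 10) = (n - 5)*(n + 3)*(n + 2)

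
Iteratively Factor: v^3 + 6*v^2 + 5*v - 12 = (v - 1)*(v^2 + 7*v + 12) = (v - 1)*(v + 3)*(v + 4)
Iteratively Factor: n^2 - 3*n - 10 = (n + 2)*(n - 5)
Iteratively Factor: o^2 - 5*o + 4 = (o - 4)*(o - 1)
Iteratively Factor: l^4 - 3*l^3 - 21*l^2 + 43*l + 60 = (l - 3)*(l^3 - 21*l - 20) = (l - 3)*(l + 4)*(l^2 - 4*l - 5) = (l - 3)*(l + 1)*(l + 4)*(l - 5)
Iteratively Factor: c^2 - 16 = (c - 4)*(c + 4)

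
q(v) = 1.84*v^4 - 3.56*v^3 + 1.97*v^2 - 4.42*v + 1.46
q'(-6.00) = -2002.30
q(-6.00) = 3252.50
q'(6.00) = 1224.50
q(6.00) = 1661.54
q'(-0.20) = -5.69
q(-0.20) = 2.45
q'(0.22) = -3.99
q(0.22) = 0.55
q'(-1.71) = -79.19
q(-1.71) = 48.31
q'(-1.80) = -89.04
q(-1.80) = 55.88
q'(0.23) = -3.99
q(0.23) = 0.51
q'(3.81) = 262.61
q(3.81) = 204.05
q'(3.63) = 221.20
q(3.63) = 160.57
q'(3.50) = 194.10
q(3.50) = 133.60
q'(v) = 7.36*v^3 - 10.68*v^2 + 3.94*v - 4.42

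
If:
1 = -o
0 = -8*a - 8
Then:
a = -1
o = -1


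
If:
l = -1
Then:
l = -1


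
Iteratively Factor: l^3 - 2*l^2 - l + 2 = (l - 1)*(l^2 - l - 2) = (l - 1)*(l + 1)*(l - 2)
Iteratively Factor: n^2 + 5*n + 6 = (n + 2)*(n + 3)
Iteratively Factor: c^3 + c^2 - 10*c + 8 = (c - 2)*(c^2 + 3*c - 4) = (c - 2)*(c + 4)*(c - 1)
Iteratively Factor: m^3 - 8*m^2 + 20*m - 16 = (m - 4)*(m^2 - 4*m + 4) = (m - 4)*(m - 2)*(m - 2)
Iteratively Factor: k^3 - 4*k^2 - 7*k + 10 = (k + 2)*(k^2 - 6*k + 5) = (k - 5)*(k + 2)*(k - 1)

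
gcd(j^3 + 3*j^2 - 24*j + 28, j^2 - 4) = j - 2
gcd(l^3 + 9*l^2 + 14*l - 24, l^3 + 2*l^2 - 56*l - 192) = l^2 + 10*l + 24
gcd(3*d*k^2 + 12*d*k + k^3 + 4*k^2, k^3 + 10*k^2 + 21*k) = k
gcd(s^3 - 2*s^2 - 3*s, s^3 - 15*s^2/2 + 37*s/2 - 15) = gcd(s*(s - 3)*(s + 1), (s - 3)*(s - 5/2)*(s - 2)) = s - 3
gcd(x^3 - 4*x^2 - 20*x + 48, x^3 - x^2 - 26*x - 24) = x^2 - 2*x - 24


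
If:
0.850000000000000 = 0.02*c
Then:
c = 42.50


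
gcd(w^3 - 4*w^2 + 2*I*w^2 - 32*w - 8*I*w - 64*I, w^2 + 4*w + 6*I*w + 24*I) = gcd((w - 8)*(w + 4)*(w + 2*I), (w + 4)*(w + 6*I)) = w + 4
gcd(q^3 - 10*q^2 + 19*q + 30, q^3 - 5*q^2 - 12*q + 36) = q - 6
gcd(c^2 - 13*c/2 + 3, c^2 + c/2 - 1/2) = c - 1/2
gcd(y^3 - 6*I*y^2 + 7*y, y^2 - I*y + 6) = 1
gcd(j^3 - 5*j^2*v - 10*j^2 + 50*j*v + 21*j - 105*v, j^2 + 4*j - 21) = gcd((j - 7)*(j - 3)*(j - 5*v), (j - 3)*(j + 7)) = j - 3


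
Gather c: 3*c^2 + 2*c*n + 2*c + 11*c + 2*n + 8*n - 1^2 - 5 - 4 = 3*c^2 + c*(2*n + 13) + 10*n - 10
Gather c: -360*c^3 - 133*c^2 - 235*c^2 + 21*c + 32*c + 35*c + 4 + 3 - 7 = -360*c^3 - 368*c^2 + 88*c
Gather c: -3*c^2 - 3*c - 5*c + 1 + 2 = -3*c^2 - 8*c + 3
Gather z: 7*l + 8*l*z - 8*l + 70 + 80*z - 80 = -l + z*(8*l + 80) - 10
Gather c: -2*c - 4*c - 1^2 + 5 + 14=18 - 6*c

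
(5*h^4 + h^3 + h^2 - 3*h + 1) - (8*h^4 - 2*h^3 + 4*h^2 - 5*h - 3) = -3*h^4 + 3*h^3 - 3*h^2 + 2*h + 4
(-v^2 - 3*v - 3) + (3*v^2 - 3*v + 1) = 2*v^2 - 6*v - 2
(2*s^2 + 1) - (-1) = 2*s^2 + 2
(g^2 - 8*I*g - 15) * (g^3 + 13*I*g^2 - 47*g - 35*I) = g^5 + 5*I*g^4 + 42*g^3 + 146*I*g^2 + 425*g + 525*I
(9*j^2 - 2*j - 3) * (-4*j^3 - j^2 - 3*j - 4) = -36*j^5 - j^4 - 13*j^3 - 27*j^2 + 17*j + 12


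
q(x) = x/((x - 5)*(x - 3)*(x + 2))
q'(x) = -x/((x - 5)*(x - 3)*(x + 2)^2) - x/((x - 5)*(x - 3)^2*(x + 2)) - x/((x - 5)^2*(x - 3)*(x + 2)) + 1/((x - 5)*(x - 3)*(x + 2))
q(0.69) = 0.03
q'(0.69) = 0.04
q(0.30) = 0.01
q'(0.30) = 0.04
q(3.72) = -0.71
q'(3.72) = 0.36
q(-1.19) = -0.06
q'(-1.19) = 0.09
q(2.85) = 1.82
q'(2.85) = 13.26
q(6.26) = 0.18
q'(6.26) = -0.20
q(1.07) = 0.05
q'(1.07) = 0.06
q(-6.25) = 0.01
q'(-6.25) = 0.00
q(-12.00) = 0.00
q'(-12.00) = 0.00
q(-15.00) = 0.00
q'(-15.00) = 0.00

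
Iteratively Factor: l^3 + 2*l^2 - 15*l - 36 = (l + 3)*(l^2 - l - 12) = (l + 3)^2*(l - 4)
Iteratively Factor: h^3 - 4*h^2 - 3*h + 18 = (h - 3)*(h^2 - h - 6) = (h - 3)^2*(h + 2)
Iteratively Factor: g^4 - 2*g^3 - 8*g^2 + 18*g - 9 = (g + 3)*(g^3 - 5*g^2 + 7*g - 3) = (g - 1)*(g + 3)*(g^2 - 4*g + 3) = (g - 3)*(g - 1)*(g + 3)*(g - 1)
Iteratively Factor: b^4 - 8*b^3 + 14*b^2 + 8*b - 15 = (b - 3)*(b^3 - 5*b^2 - b + 5) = (b - 5)*(b - 3)*(b^2 - 1) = (b - 5)*(b - 3)*(b - 1)*(b + 1)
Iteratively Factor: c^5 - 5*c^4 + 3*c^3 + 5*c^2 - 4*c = (c - 1)*(c^4 - 4*c^3 - c^2 + 4*c) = (c - 1)*(c + 1)*(c^3 - 5*c^2 + 4*c) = c*(c - 1)*(c + 1)*(c^2 - 5*c + 4) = c*(c - 1)^2*(c + 1)*(c - 4)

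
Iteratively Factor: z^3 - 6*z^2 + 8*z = (z - 2)*(z^2 - 4*z) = z*(z - 2)*(z - 4)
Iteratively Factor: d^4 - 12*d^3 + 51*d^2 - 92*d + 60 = (d - 5)*(d^3 - 7*d^2 + 16*d - 12) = (d - 5)*(d - 3)*(d^2 - 4*d + 4) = (d - 5)*(d - 3)*(d - 2)*(d - 2)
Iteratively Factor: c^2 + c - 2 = (c - 1)*(c + 2)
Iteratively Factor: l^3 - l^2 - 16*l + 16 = (l - 1)*(l^2 - 16) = (l - 1)*(l + 4)*(l - 4)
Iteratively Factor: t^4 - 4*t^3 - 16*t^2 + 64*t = (t)*(t^3 - 4*t^2 - 16*t + 64) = t*(t - 4)*(t^2 - 16) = t*(t - 4)^2*(t + 4)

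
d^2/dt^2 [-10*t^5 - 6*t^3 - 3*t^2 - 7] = -200*t^3 - 36*t - 6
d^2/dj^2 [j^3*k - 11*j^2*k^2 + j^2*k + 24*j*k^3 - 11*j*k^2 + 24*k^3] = 2*k*(3*j - 11*k + 1)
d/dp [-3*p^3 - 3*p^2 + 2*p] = -9*p^2 - 6*p + 2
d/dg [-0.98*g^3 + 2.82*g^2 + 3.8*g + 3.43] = -2.94*g^2 + 5.64*g + 3.8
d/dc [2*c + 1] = 2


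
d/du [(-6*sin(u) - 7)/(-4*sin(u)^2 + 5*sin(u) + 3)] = (-24*sin(u)^2 - 56*sin(u) + 17)*cos(u)/(4*sin(u)^2 - 5*sin(u) - 3)^2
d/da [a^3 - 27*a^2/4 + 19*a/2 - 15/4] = 3*a^2 - 27*a/2 + 19/2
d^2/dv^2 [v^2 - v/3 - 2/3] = 2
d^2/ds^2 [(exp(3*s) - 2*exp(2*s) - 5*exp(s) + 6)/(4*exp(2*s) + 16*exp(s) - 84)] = (exp(3*s) + 21*exp(2*s) + 187*exp(s) + 63)*exp(s)/(4*(exp(3*s) + 21*exp(2*s) + 147*exp(s) + 343))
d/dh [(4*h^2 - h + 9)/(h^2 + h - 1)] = (5*h^2 - 26*h - 8)/(h^4 + 2*h^3 - h^2 - 2*h + 1)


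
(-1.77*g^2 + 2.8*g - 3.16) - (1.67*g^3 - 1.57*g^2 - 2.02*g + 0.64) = -1.67*g^3 - 0.2*g^2 + 4.82*g - 3.8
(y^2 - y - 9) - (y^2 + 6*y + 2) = -7*y - 11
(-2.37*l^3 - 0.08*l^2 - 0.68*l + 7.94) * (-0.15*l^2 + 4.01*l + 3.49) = 0.3555*l^5 - 9.4917*l^4 - 8.4901*l^3 - 4.197*l^2 + 29.4662*l + 27.7106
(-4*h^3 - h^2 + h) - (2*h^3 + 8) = -6*h^3 - h^2 + h - 8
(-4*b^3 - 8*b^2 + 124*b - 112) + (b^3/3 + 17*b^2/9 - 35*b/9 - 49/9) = -11*b^3/3 - 55*b^2/9 + 1081*b/9 - 1057/9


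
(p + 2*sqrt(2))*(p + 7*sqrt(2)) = p^2 + 9*sqrt(2)*p + 28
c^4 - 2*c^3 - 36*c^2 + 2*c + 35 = (c - 7)*(c - 1)*(c + 1)*(c + 5)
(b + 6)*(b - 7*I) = b^2 + 6*b - 7*I*b - 42*I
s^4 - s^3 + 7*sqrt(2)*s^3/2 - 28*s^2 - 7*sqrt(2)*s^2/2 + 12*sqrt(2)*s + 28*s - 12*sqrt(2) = (s - 1)*(s - 2*sqrt(2))*(s - sqrt(2)/2)*(s + 6*sqrt(2))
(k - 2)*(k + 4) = k^2 + 2*k - 8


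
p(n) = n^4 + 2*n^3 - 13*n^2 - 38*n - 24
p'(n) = 4*n^3 + 6*n^2 - 26*n - 38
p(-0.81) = -2.38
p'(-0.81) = -15.13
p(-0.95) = -0.53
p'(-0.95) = -11.31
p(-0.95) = -0.53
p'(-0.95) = -11.31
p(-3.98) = 46.14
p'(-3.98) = -91.66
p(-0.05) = -22.13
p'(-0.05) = -36.69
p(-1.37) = 2.04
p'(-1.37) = -1.40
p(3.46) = -84.95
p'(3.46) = 109.56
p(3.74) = -47.68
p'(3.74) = 157.94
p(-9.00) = 4368.00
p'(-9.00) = -2234.00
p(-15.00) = 41496.00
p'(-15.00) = -11798.00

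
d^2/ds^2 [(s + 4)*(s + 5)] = 2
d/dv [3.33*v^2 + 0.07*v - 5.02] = 6.66*v + 0.07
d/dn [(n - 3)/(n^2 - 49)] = (n^2 - 2*n*(n - 3) - 49)/(n^2 - 49)^2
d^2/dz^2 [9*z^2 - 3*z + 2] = 18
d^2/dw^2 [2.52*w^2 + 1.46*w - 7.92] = 5.04000000000000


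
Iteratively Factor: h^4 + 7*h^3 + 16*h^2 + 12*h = (h + 2)*(h^3 + 5*h^2 + 6*h) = (h + 2)^2*(h^2 + 3*h) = h*(h + 2)^2*(h + 3)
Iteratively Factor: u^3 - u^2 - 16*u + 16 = (u - 1)*(u^2 - 16) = (u - 1)*(u + 4)*(u - 4)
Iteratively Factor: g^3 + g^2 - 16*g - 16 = (g + 4)*(g^2 - 3*g - 4) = (g + 1)*(g + 4)*(g - 4)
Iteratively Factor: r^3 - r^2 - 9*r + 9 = (r - 1)*(r^2 - 9) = (r - 1)*(r + 3)*(r - 3)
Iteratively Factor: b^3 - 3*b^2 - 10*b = (b + 2)*(b^2 - 5*b) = b*(b + 2)*(b - 5)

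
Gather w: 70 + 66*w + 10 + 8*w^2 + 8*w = 8*w^2 + 74*w + 80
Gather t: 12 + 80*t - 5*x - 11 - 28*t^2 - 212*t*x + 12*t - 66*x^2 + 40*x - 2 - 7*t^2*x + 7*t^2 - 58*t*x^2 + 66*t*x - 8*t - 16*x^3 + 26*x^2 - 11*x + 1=t^2*(-7*x - 21) + t*(-58*x^2 - 146*x + 84) - 16*x^3 - 40*x^2 + 24*x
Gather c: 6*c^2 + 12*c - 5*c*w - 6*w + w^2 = 6*c^2 + c*(12 - 5*w) + w^2 - 6*w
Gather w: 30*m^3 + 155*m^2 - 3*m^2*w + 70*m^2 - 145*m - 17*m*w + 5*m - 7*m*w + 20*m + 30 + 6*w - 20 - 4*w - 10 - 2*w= 30*m^3 + 225*m^2 - 120*m + w*(-3*m^2 - 24*m)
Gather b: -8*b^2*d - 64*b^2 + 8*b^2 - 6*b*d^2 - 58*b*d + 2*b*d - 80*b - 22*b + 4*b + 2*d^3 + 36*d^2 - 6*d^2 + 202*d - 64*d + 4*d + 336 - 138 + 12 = b^2*(-8*d - 56) + b*(-6*d^2 - 56*d - 98) + 2*d^3 + 30*d^2 + 142*d + 210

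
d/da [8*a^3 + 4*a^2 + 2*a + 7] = 24*a^2 + 8*a + 2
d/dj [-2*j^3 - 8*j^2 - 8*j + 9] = -6*j^2 - 16*j - 8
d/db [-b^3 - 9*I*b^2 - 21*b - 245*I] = -3*b^2 - 18*I*b - 21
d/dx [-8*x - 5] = -8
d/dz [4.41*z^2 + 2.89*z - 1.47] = 8.82*z + 2.89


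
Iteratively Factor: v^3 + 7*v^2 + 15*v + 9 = (v + 3)*(v^2 + 4*v + 3) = (v + 1)*(v + 3)*(v + 3)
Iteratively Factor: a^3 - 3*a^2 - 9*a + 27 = (a + 3)*(a^2 - 6*a + 9) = (a - 3)*(a + 3)*(a - 3)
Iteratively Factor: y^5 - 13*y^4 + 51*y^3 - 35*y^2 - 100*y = (y - 4)*(y^4 - 9*y^3 + 15*y^2 + 25*y) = (y - 4)*(y + 1)*(y^3 - 10*y^2 + 25*y) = (y - 5)*(y - 4)*(y + 1)*(y^2 - 5*y) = (y - 5)^2*(y - 4)*(y + 1)*(y)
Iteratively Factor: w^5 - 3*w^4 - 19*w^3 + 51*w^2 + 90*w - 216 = (w + 3)*(w^4 - 6*w^3 - w^2 + 54*w - 72) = (w - 3)*(w + 3)*(w^3 - 3*w^2 - 10*w + 24) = (w - 3)*(w + 3)^2*(w^2 - 6*w + 8) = (w - 3)*(w - 2)*(w + 3)^2*(w - 4)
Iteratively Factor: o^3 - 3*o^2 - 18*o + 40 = (o - 2)*(o^2 - o - 20) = (o - 5)*(o - 2)*(o + 4)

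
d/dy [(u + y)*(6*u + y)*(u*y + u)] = u*(6*u^2 + 14*u*y + 7*u + 3*y^2 + 2*y)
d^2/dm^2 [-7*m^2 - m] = -14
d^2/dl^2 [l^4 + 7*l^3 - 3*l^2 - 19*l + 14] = 12*l^2 + 42*l - 6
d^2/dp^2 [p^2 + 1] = 2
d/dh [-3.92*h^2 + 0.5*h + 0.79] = 0.5 - 7.84*h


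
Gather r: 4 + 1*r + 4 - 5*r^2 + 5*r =-5*r^2 + 6*r + 8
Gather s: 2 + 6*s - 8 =6*s - 6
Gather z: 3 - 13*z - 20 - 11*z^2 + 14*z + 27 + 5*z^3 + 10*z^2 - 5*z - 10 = 5*z^3 - z^2 - 4*z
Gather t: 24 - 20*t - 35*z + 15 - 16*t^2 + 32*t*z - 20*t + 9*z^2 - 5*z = -16*t^2 + t*(32*z - 40) + 9*z^2 - 40*z + 39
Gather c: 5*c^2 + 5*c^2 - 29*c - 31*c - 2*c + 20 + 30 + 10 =10*c^2 - 62*c + 60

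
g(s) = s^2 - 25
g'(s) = 2*s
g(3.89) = -9.87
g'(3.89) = 7.78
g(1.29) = -23.34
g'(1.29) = 2.58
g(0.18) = -24.97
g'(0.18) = 0.36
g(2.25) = -19.94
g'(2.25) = 4.50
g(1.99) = -21.04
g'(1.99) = 3.98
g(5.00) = 0.00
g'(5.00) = 10.00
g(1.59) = -22.47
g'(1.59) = 3.18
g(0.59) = -24.65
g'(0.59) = 1.18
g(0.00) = -25.00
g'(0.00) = 0.00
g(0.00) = -25.00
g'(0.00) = 0.00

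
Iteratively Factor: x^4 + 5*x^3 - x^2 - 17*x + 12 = (x + 3)*(x^3 + 2*x^2 - 7*x + 4) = (x + 3)*(x + 4)*(x^2 - 2*x + 1) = (x - 1)*(x + 3)*(x + 4)*(x - 1)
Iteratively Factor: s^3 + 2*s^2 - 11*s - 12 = (s - 3)*(s^2 + 5*s + 4) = (s - 3)*(s + 1)*(s + 4)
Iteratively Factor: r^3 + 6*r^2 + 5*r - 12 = (r + 4)*(r^2 + 2*r - 3) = (r + 3)*(r + 4)*(r - 1)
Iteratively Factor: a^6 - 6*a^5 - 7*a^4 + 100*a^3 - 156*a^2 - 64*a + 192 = (a - 2)*(a^5 - 4*a^4 - 15*a^3 + 70*a^2 - 16*a - 96) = (a - 2)^2*(a^4 - 2*a^3 - 19*a^2 + 32*a + 48) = (a - 2)^2*(a + 4)*(a^3 - 6*a^2 + 5*a + 12) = (a - 4)*(a - 2)^2*(a + 4)*(a^2 - 2*a - 3) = (a - 4)*(a - 3)*(a - 2)^2*(a + 4)*(a + 1)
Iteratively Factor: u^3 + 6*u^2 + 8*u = (u)*(u^2 + 6*u + 8) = u*(u + 4)*(u + 2)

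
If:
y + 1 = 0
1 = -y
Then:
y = -1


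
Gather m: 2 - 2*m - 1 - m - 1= -3*m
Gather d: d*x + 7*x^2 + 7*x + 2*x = d*x + 7*x^2 + 9*x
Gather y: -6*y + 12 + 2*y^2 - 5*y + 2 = 2*y^2 - 11*y + 14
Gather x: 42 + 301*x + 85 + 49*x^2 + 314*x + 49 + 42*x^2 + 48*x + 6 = 91*x^2 + 663*x + 182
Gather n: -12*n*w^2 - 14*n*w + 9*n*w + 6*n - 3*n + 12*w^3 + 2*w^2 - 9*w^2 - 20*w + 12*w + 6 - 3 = n*(-12*w^2 - 5*w + 3) + 12*w^3 - 7*w^2 - 8*w + 3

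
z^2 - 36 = (z - 6)*(z + 6)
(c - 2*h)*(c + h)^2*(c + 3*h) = c^4 + 3*c^3*h - 3*c^2*h^2 - 11*c*h^3 - 6*h^4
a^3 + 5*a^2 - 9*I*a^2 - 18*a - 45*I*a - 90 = (a + 5)*(a - 6*I)*(a - 3*I)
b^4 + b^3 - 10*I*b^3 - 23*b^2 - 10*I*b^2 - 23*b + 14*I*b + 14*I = (b + 1)*(b - 7*I)*(b - 2*I)*(b - I)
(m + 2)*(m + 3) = m^2 + 5*m + 6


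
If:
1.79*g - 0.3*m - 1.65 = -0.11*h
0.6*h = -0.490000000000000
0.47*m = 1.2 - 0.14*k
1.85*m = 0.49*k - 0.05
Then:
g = 1.17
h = -0.82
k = 4.59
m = 1.19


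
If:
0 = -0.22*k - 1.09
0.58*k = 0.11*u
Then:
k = -4.95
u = -26.12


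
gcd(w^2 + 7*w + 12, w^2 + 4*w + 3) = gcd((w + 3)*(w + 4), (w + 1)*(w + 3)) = w + 3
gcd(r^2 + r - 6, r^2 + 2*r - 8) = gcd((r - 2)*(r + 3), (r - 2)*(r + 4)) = r - 2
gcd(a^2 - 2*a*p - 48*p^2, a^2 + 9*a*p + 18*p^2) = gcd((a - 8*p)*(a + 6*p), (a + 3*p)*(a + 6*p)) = a + 6*p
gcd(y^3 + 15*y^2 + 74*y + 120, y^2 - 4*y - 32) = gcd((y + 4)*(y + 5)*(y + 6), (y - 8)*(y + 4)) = y + 4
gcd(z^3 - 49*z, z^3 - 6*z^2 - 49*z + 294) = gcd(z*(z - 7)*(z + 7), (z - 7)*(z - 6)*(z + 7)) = z^2 - 49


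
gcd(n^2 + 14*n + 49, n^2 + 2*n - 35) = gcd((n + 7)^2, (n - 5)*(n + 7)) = n + 7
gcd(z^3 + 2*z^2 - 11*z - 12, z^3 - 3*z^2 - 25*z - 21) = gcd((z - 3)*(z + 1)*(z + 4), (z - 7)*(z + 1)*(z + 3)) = z + 1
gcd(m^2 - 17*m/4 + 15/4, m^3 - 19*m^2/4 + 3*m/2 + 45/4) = m - 3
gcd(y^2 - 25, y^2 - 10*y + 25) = y - 5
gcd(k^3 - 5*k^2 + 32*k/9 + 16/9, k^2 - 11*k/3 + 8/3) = 1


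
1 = 1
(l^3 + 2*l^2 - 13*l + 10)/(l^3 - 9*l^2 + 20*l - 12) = (l + 5)/(l - 6)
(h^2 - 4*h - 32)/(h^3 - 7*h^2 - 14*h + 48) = (h + 4)/(h^2 + h - 6)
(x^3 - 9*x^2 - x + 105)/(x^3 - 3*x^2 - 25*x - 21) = (x - 5)/(x + 1)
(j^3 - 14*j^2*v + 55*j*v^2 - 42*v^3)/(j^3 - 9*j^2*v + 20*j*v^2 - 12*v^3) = (-j + 7*v)/(-j + 2*v)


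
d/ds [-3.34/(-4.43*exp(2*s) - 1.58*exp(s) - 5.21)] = (-29.5924*exp(s) - 5.2772)*exp(s)/(4.43*exp(2*s) + 1.58*exp(s) + 5.21)^2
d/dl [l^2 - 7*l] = 2*l - 7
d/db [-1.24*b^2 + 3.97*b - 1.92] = 3.97 - 2.48*b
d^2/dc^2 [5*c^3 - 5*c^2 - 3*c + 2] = 30*c - 10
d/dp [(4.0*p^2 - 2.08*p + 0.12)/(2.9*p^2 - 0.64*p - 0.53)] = (3.472*p^2 - 4.936*p + 1.1792)/(8.41*p^4 - 3.712*p^3 - 2.6644*p^2 + 0.6784*p + 0.2809)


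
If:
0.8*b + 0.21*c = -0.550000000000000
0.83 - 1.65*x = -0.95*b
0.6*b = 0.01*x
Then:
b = 0.01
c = -2.65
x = 0.51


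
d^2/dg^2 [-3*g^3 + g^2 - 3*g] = 2 - 18*g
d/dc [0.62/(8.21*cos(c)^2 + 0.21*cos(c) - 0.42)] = (10.1804*cos(c) + 0.1302)*sin(c)/(8.21*cos(c)^2 + 0.21*cos(c) - 0.42)^2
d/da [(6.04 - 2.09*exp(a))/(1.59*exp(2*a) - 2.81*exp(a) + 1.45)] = (3.3231*exp(2*a) - 19.2072*exp(a) + 13.9419)*exp(a)/(2.5281*exp(4*a) - 8.9358*exp(3*a) + 12.5071*exp(2*a) - 8.149*exp(a) + 2.1025)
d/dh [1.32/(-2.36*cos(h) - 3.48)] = -3.1152*sin(h)/(2.36*cos(h) + 3.48)^2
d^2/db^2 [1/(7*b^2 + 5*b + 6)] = 2*(-49*b^2 - 35*b + (14*b + 5)^2 - 42)/(7*b^2 + 5*b + 6)^3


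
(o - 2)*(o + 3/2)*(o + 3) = o^3 + 5*o^2/2 - 9*o/2 - 9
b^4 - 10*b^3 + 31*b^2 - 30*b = b*(b - 5)*(b - 3)*(b - 2)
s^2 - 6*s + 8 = (s - 4)*(s - 2)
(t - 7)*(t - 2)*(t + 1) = t^3 - 8*t^2 + 5*t + 14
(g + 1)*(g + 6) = g^2 + 7*g + 6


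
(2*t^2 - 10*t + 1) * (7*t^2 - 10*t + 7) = 14*t^4 - 90*t^3 + 121*t^2 - 80*t + 7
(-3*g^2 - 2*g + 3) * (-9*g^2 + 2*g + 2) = 27*g^4 + 12*g^3 - 37*g^2 + 2*g + 6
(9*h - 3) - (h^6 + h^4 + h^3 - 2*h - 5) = -h^6 - h^4 - h^3 + 11*h + 2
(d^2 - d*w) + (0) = d^2 - d*w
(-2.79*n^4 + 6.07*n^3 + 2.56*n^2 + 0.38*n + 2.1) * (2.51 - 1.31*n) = 3.6549*n^5 - 14.9546*n^4 + 11.8821*n^3 + 5.9278*n^2 - 1.7972*n + 5.271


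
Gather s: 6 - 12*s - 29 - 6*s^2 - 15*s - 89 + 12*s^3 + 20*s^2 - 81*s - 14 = 12*s^3 + 14*s^2 - 108*s - 126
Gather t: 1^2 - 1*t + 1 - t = 2 - 2*t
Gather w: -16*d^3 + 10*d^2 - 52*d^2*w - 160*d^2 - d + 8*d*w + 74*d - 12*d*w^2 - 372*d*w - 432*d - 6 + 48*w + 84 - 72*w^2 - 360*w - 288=-16*d^3 - 150*d^2 - 359*d + w^2*(-12*d - 72) + w*(-52*d^2 - 364*d - 312) - 210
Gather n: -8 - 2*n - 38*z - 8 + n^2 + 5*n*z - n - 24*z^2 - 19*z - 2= n^2 + n*(5*z - 3) - 24*z^2 - 57*z - 18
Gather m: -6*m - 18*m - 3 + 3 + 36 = 36 - 24*m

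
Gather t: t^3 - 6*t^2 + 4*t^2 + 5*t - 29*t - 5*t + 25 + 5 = t^3 - 2*t^2 - 29*t + 30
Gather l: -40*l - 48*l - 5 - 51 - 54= -88*l - 110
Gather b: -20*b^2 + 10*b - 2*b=-20*b^2 + 8*b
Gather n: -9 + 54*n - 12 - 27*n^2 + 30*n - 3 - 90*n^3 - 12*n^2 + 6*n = -90*n^3 - 39*n^2 + 90*n - 24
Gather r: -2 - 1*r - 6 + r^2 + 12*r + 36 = r^2 + 11*r + 28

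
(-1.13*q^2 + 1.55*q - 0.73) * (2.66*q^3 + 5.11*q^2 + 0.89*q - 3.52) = -3.0058*q^5 - 1.6513*q^4 + 4.973*q^3 + 1.6268*q^2 - 6.1057*q + 2.5696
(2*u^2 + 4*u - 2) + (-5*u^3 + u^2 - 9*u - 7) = -5*u^3 + 3*u^2 - 5*u - 9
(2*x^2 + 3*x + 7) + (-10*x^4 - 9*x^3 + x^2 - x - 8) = -10*x^4 - 9*x^3 + 3*x^2 + 2*x - 1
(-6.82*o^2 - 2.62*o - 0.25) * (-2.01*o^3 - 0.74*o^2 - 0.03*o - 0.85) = 13.7082*o^5 + 10.313*o^4 + 2.6459*o^3 + 6.0606*o^2 + 2.2345*o + 0.2125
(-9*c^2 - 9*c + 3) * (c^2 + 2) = -9*c^4 - 9*c^3 - 15*c^2 - 18*c + 6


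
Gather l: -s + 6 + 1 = 7 - s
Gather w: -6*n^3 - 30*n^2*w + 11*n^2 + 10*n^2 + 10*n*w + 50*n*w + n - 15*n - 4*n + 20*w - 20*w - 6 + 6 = -6*n^3 + 21*n^2 - 18*n + w*(-30*n^2 + 60*n)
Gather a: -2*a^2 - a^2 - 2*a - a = -3*a^2 - 3*a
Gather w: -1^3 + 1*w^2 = w^2 - 1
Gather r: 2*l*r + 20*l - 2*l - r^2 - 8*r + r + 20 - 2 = 18*l - r^2 + r*(2*l - 7) + 18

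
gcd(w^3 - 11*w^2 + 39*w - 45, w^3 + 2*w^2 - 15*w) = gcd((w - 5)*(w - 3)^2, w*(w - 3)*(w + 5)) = w - 3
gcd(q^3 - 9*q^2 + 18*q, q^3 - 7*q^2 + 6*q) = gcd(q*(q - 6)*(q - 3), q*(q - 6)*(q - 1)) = q^2 - 6*q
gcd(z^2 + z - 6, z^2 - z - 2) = z - 2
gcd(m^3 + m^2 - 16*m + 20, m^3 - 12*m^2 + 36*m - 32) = m^2 - 4*m + 4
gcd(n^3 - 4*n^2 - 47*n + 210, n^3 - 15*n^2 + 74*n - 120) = n^2 - 11*n + 30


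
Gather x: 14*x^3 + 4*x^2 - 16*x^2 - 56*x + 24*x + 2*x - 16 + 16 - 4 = 14*x^3 - 12*x^2 - 30*x - 4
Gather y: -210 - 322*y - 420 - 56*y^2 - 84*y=-56*y^2 - 406*y - 630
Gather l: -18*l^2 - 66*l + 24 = -18*l^2 - 66*l + 24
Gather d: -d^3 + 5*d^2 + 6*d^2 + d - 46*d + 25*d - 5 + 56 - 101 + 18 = -d^3 + 11*d^2 - 20*d - 32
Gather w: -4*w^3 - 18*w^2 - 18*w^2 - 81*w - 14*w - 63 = -4*w^3 - 36*w^2 - 95*w - 63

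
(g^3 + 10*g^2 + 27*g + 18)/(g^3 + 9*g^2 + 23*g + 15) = (g + 6)/(g + 5)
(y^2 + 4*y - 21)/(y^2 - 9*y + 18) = (y + 7)/(y - 6)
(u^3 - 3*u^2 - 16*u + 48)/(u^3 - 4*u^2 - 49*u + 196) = (u^2 + u - 12)/(u^2 - 49)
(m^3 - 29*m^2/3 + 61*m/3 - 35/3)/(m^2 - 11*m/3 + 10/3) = (m^2 - 8*m + 7)/(m - 2)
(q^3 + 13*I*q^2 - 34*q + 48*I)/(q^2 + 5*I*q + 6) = q + 8*I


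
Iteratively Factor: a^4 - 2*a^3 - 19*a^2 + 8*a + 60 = (a + 3)*(a^3 - 5*a^2 - 4*a + 20) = (a - 2)*(a + 3)*(a^2 - 3*a - 10) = (a - 5)*(a - 2)*(a + 3)*(a + 2)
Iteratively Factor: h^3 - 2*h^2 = (h - 2)*(h^2) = h*(h - 2)*(h)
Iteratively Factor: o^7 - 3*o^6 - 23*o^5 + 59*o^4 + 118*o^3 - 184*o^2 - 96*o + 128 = (o + 2)*(o^6 - 5*o^5 - 13*o^4 + 85*o^3 - 52*o^2 - 80*o + 64) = (o - 1)*(o + 2)*(o^5 - 4*o^4 - 17*o^3 + 68*o^2 + 16*o - 64) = (o - 4)*(o - 1)*(o + 2)*(o^4 - 17*o^2 + 16) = (o - 4)*(o - 1)*(o + 2)*(o + 4)*(o^3 - 4*o^2 - o + 4) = (o - 4)*(o - 1)^2*(o + 2)*(o + 4)*(o^2 - 3*o - 4) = (o - 4)^2*(o - 1)^2*(o + 2)*(o + 4)*(o + 1)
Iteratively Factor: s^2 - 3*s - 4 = (s + 1)*(s - 4)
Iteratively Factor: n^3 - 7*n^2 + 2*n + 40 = (n - 4)*(n^2 - 3*n - 10) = (n - 5)*(n - 4)*(n + 2)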